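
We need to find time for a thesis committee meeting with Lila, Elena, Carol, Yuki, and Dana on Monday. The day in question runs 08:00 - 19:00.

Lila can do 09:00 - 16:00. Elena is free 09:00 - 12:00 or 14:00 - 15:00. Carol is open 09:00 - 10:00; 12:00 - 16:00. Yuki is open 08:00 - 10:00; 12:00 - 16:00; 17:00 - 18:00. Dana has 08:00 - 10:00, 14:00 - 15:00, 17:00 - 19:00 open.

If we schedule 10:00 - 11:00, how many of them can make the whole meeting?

2

Lila and Elena can make the full 10:00-11:00 slot — that's 2.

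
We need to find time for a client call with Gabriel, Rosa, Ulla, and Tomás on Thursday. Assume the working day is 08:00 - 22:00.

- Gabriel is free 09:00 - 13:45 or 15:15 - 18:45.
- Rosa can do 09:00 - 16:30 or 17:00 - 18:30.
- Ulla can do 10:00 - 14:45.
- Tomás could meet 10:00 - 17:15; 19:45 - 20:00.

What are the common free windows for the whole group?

Gabriel ∩ Rosa: 09:00-13:45, 15:15-16:30, 17:00-18:30.
Gabriel ∩ Rosa ∩ Ulla: 10:00-13:45.
Gabriel ∩ Rosa ∩ Ulla ∩ Tomás: 10:00-13:45.

10:00-13:45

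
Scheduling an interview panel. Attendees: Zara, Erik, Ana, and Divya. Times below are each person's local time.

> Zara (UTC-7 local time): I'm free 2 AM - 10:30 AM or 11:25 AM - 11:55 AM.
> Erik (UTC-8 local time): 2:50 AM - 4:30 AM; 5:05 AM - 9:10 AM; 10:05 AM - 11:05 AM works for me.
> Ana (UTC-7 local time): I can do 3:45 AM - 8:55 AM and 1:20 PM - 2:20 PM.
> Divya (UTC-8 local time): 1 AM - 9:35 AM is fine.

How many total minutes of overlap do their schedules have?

270

Zara in UTC: 09:00-17:30, 18:25-18:55 (add 7h to convert from UTC-7).
Erik in UTC: 10:50-12:30, 13:05-17:10, 18:05-19:05 (add 8h to convert from UTC-8).
Ana in UTC: 10:45-15:55, 20:20-21:20 (add 7h to convert from UTC-7).
Divya in UTC: 09:00-17:35 (add 8h to convert from UTC-8).
Zara ∩ Erik: 10:50-12:30, 13:05-17:10, 18:25-18:55.
Zara ∩ Erik ∩ Ana: 10:50-12:30, 13:05-15:55.
Zara ∩ Erik ∩ Ana ∩ Divya: 10:50-12:30, 13:05-15:55.
So the common availability across everyone is 10:50-12:30, 13:05-15:55.
Summing the common windows: 100 + 170 = 270 minutes.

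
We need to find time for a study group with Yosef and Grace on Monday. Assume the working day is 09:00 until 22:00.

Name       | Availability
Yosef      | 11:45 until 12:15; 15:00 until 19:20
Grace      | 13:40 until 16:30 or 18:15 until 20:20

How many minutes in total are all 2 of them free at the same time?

155

Yosef ∩ Grace: 15:00-16:30, 18:15-19:20.
Summing the common windows: 90 + 65 = 155 minutes.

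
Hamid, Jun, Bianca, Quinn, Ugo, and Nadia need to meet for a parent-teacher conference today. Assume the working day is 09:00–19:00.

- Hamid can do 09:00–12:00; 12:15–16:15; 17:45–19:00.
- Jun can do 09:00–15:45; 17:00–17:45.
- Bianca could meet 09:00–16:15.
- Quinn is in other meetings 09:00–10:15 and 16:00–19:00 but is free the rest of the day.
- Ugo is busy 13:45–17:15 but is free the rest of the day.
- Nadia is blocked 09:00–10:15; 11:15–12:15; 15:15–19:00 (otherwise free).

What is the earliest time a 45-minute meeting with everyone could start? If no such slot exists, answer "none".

Hamid free: 09:00-12:00, 12:15-16:15, 17:45-19:00.
Jun free: 09:00-15:45, 17:00-17:45.
Bianca free: 09:00-16:15.
Quinn free: 10:15-16:00 (invert busy blocks within the working day).
Ugo free: 09:00-13:45, 17:15-19:00 (invert busy blocks within the working day).
Nadia free: 10:15-11:15, 12:15-15:15 (invert busy blocks within the working day).
Hamid ∩ Jun: 09:00-12:00, 12:15-15:45.
Hamid ∩ Jun ∩ Bianca: 09:00-12:00, 12:15-15:45.
Hamid ∩ Jun ∩ Bianca ∩ Quinn: 10:15-12:00, 12:15-15:45.
Hamid ∩ Jun ∩ Bianca ∩ Quinn ∩ Ugo: 10:15-12:00, 12:15-13:45.
Hamid ∩ Jun ∩ Bianca ∩ Quinn ∩ Ugo ∩ Nadia: 10:15-11:15, 12:15-13:45.
The first common window of at least 45 minutes is 10:15-11:15, so the earliest start is 10:15.

10:15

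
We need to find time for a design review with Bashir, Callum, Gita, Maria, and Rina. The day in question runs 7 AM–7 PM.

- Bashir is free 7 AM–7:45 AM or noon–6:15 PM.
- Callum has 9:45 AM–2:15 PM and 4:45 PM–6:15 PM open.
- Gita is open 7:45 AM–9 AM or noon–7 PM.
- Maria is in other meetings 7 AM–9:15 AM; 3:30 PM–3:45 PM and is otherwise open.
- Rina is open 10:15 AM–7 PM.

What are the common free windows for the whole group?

12:00-14:15, 16:45-18:15

Bashir free: 07:00-07:45, 12:00-18:15.
Callum free: 09:45-14:15, 16:45-18:15.
Gita free: 07:45-09:00, 12:00-19:00.
Maria free: 09:15-15:30, 15:45-19:00 (invert busy blocks within the working day).
Rina free: 10:15-19:00.
Bashir ∩ Callum: 12:00-14:15, 16:45-18:15.
Bashir ∩ Callum ∩ Gita: 12:00-14:15, 16:45-18:15.
Bashir ∩ Callum ∩ Gita ∩ Maria: 12:00-14:15, 16:45-18:15.
Bashir ∩ Callum ∩ Gita ∩ Maria ∩ Rina: 12:00-14:15, 16:45-18:15.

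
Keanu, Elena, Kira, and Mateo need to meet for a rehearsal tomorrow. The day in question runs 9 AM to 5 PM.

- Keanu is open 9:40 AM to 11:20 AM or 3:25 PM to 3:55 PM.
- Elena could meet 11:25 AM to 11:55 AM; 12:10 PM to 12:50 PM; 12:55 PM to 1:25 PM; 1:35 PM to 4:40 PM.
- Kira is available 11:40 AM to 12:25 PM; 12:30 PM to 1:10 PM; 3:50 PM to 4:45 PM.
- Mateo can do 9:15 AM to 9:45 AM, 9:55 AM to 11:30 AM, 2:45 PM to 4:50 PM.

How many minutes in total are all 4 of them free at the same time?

5

Keanu ∩ Elena: 15:25-15:55.
Keanu ∩ Elena ∩ Kira: 15:50-15:55.
Keanu ∩ Elena ∩ Kira ∩ Mateo: 15:50-15:55.
That's a single block of 5 minutes.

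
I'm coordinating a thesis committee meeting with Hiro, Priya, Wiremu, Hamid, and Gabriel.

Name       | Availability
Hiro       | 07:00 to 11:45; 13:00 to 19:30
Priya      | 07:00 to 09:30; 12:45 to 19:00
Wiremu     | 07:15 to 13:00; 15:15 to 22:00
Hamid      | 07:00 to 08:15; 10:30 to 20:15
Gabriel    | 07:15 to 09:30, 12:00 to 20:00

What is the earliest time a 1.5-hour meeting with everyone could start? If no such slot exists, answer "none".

15:15

Hiro ∩ Priya: 07:00-09:30, 13:00-19:00.
Hiro ∩ Priya ∩ Wiremu: 07:15-09:30, 15:15-19:00.
Hiro ∩ Priya ∩ Wiremu ∩ Hamid: 07:15-08:15, 15:15-19:00.
Hiro ∩ Priya ∩ Wiremu ∩ Hamid ∩ Gabriel: 07:15-08:15, 15:15-19:00.
The first common window of at least 90 minutes is 15:15-19:00, so the earliest start is 15:15.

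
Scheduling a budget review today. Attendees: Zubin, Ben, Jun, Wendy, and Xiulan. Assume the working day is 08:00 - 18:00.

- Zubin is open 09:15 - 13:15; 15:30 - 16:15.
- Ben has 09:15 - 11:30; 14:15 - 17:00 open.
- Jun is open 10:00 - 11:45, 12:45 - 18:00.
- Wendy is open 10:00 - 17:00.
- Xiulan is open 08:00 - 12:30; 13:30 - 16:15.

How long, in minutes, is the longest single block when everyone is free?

90

Zubin ∩ Ben: 09:15-11:30, 15:30-16:15.
Zubin ∩ Ben ∩ Jun: 10:00-11:30, 15:30-16:15.
Zubin ∩ Ben ∩ Jun ∩ Wendy: 10:00-11:30, 15:30-16:15.
Zubin ∩ Ben ∩ Jun ∩ Wendy ∩ Xiulan: 10:00-11:30, 15:30-16:15.
Those are the intersection windows.
The longest is 10:00-11:30 at 90 minutes.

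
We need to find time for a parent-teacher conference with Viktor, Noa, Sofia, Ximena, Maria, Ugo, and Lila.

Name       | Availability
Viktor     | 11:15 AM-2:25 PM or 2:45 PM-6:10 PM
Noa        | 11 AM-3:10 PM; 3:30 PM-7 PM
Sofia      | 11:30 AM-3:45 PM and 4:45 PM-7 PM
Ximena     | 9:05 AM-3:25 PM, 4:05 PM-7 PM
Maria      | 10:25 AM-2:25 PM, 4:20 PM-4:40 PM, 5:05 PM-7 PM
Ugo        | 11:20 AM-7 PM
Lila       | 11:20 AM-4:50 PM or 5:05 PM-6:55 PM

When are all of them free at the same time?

11:30-14:25, 17:05-18:10

Viktor ∩ Noa: 11:15-14:25, 14:45-15:10, 15:30-18:10.
Viktor ∩ Noa ∩ Sofia: 11:30-14:25, 14:45-15:10, 15:30-15:45, 16:45-18:10.
Viktor ∩ Noa ∩ Sofia ∩ Ximena: 11:30-14:25, 14:45-15:10, 16:45-18:10.
Viktor ∩ Noa ∩ Sofia ∩ Ximena ∩ Maria: 11:30-14:25, 17:05-18:10.
Viktor ∩ Noa ∩ Sofia ∩ Ximena ∩ Maria ∩ Ugo: 11:30-14:25, 17:05-18:10.
Viktor ∩ Noa ∩ Sofia ∩ Ximena ∩ Maria ∩ Ugo ∩ Lila: 11:30-14:25, 17:05-18:10.
Those are the intersection windows.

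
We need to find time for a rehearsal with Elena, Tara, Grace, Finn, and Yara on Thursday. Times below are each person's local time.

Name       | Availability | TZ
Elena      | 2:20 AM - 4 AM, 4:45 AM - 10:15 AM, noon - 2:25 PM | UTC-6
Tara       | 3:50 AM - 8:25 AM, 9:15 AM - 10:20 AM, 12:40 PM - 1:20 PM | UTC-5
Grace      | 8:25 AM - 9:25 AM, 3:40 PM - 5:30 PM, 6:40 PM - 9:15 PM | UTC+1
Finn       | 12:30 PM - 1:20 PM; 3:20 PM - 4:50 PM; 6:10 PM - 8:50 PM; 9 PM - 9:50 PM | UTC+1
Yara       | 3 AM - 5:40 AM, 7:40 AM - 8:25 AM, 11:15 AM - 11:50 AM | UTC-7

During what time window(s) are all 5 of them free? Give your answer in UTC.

Elena in UTC: 08:20-10:00, 10:45-16:15, 18:00-20:25 (add 6h to convert from UTC-6).
Tara in UTC: 08:50-13:25, 14:15-15:20, 17:40-18:20 (add 5h to convert from UTC-5).
Grace in UTC: 07:25-08:25, 14:40-16:30, 17:40-20:15 (subtract 1h to convert from UTC+1).
Finn in UTC: 11:30-12:20, 14:20-15:50, 17:10-19:50, 20:00-20:50 (subtract 1h to convert from UTC+1).
Yara in UTC: 10:00-12:40, 14:40-15:25, 18:15-18:50 (add 7h to convert from UTC-7).
Elena ∩ Tara: 08:50-10:00, 10:45-13:25, 14:15-15:20, 18:00-18:20.
Elena ∩ Tara ∩ Grace: 14:40-15:20, 18:00-18:20.
Elena ∩ Tara ∩ Grace ∩ Finn: 14:40-15:20, 18:00-18:20.
Elena ∩ Tara ∩ Grace ∩ Finn ∩ Yara: 14:40-15:20, 18:15-18:20.
So the common availability across everyone is 14:40-15:20, 18:15-18:20.

14:40-15:20, 18:15-18:20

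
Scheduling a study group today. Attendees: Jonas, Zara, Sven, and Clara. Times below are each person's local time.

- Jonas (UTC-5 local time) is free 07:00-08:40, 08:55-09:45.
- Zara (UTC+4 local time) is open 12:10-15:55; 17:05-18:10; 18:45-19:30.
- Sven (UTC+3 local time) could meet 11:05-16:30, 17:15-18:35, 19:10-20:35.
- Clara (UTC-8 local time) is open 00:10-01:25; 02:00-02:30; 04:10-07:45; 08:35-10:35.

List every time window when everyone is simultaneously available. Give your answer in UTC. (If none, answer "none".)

13:05-13:30

Jonas in UTC: 12:00-13:40, 13:55-14:45 (add 5h to convert from UTC-5).
Zara in UTC: 08:10-11:55, 13:05-14:10, 14:45-15:30 (subtract 4h to convert from UTC+4).
Sven in UTC: 08:05-13:30, 14:15-15:35, 16:10-17:35 (subtract 3h to convert from UTC+3).
Clara in UTC: 08:10-09:25, 10:00-10:30, 12:10-15:45, 16:35-18:35 (add 8h to convert from UTC-8).
Jonas ∩ Zara: 13:05-13:40, 13:55-14:10.
Jonas ∩ Zara ∩ Sven: 13:05-13:30.
Jonas ∩ Zara ∩ Sven ∩ Clara: 13:05-13:30.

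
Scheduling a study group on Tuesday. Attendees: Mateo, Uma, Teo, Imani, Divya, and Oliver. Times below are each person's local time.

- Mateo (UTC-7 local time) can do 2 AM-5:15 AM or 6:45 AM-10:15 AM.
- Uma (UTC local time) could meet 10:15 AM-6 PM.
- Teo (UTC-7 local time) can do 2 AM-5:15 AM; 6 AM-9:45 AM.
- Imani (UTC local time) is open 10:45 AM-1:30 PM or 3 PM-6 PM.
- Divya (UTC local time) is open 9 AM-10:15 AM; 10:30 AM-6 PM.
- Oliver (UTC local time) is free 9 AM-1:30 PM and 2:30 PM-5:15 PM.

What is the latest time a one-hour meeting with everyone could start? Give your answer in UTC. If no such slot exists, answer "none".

Mateo in UTC: 09:00-12:15, 13:45-17:15 (add 7h to convert from UTC-7).
Uma in UTC: 10:15-18:00.
Teo in UTC: 09:00-12:15, 13:00-16:45 (add 7h to convert from UTC-7).
Imani in UTC: 10:45-13:30, 15:00-18:00.
Divya in UTC: 09:00-10:15, 10:30-18:00.
Oliver in UTC: 09:00-13:30, 14:30-17:15.
Mateo ∩ Uma: 10:15-12:15, 13:45-17:15.
Mateo ∩ Uma ∩ Teo: 10:15-12:15, 13:45-16:45.
Mateo ∩ Uma ∩ Teo ∩ Imani: 10:45-12:15, 15:00-16:45.
Mateo ∩ Uma ∩ Teo ∩ Imani ∩ Divya: 10:45-12:15, 15:00-16:45.
Mateo ∩ Uma ∩ Teo ∩ Imani ∩ Divya ∩ Oliver: 10:45-12:15, 15:00-16:45.
The last common window of at least 60 minutes is 15:00-16:45; a 60-minute meeting can start as late as 15:45 and still end by 16:45.

15:45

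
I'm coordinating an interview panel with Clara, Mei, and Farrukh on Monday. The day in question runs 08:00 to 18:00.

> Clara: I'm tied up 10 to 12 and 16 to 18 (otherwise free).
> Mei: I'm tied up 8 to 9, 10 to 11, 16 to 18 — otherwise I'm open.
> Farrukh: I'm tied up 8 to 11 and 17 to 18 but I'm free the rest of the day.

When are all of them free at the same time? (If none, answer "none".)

12:00-16:00

Clara free: 08:00-10:00, 12:00-16:00 (invert busy blocks within the working day).
Mei free: 09:00-10:00, 11:00-16:00 (invert busy blocks within the working day).
Farrukh free: 11:00-17:00 (invert busy blocks within the working day).
Clara ∩ Mei: 09:00-10:00, 12:00-16:00.
Clara ∩ Mei ∩ Farrukh: 12:00-16:00.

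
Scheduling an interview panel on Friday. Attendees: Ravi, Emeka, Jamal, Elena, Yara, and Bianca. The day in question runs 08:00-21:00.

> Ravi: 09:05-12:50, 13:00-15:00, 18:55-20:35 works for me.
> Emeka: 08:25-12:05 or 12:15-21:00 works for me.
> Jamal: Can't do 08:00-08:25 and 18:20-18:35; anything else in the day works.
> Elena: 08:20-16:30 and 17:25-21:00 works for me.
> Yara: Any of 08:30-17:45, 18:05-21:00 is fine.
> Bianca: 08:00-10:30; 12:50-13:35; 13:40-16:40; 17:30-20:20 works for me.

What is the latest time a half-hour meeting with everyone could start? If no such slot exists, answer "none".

19:50

Ravi free: 09:05-12:50, 13:00-15:00, 18:55-20:35.
Emeka free: 08:25-12:05, 12:15-21:00.
Jamal free: 08:25-18:20, 18:35-21:00 (invert busy blocks within the working day).
Elena free: 08:20-16:30, 17:25-21:00.
Yara free: 08:30-17:45, 18:05-21:00.
Bianca free: 08:00-10:30, 12:50-13:35, 13:40-16:40, 17:30-20:20.
Ravi ∩ Emeka: 09:05-12:05, 12:15-12:50, 13:00-15:00, 18:55-20:35.
Ravi ∩ Emeka ∩ Jamal: 09:05-12:05, 12:15-12:50, 13:00-15:00, 18:55-20:35.
Ravi ∩ Emeka ∩ Jamal ∩ Elena: 09:05-12:05, 12:15-12:50, 13:00-15:00, 18:55-20:35.
Ravi ∩ Emeka ∩ Jamal ∩ Elena ∩ Yara: 09:05-12:05, 12:15-12:50, 13:00-15:00, 18:55-20:35.
Ravi ∩ Emeka ∩ Jamal ∩ Elena ∩ Yara ∩ Bianca: 09:05-10:30, 13:00-13:35, 13:40-15:00, 18:55-20:20.
The last common window of at least 30 minutes is 18:55-20:20; a 30-minute meeting can start as late as 19:50 and still end by 20:20.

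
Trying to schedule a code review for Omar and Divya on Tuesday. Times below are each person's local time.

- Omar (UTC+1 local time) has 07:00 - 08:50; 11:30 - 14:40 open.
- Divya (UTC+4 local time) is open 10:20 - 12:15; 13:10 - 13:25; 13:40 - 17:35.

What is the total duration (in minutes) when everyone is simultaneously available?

Omar in UTC: 06:00-07:50, 10:30-13:40 (subtract 1h to convert from UTC+1).
Divya in UTC: 06:20-08:15, 09:10-09:25, 09:40-13:35 (subtract 4h to convert from UTC+4).
Omar ∩ Divya: 06:20-07:50, 10:30-13:35.
Summing the common windows: 90 + 185 = 275 minutes.

275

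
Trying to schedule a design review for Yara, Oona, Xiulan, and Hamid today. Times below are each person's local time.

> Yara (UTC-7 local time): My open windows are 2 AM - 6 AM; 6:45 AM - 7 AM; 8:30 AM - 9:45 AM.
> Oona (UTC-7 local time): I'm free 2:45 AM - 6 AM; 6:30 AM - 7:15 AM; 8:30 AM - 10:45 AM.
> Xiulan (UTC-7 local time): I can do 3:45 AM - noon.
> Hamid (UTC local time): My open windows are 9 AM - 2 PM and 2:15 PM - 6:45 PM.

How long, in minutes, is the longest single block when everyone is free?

Yara in UTC: 09:00-13:00, 13:45-14:00, 15:30-16:45 (add 7h to convert from UTC-7).
Oona in UTC: 09:45-13:00, 13:30-14:15, 15:30-17:45 (add 7h to convert from UTC-7).
Xiulan in UTC: 10:45-19:00 (add 7h to convert from UTC-7).
Hamid in UTC: 09:00-14:00, 14:15-18:45.
Yara ∩ Oona: 09:45-13:00, 13:45-14:00, 15:30-16:45.
Yara ∩ Oona ∩ Xiulan: 10:45-13:00, 13:45-14:00, 15:30-16:45.
Yara ∩ Oona ∩ Xiulan ∩ Hamid: 10:45-13:00, 13:45-14:00, 15:30-16:45.
The longest is 10:45-13:00 at 135 minutes.

135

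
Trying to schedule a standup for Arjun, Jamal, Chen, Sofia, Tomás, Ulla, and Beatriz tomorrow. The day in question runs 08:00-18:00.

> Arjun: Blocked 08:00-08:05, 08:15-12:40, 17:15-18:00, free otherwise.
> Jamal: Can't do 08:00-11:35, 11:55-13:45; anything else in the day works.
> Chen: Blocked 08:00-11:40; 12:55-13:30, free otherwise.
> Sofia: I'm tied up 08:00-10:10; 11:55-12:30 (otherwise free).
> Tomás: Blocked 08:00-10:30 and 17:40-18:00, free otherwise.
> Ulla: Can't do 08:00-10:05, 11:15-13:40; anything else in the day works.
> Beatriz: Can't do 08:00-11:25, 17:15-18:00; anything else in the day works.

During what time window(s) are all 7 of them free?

Arjun free: 08:05-08:15, 12:40-17:15 (invert busy blocks within the working day).
Jamal free: 11:35-11:55, 13:45-18:00 (invert busy blocks within the working day).
Chen free: 11:40-12:55, 13:30-18:00 (invert busy blocks within the working day).
Sofia free: 10:10-11:55, 12:30-18:00 (invert busy blocks within the working day).
Tomás free: 10:30-17:40 (invert busy blocks within the working day).
Ulla free: 10:05-11:15, 13:40-18:00 (invert busy blocks within the working day).
Beatriz free: 11:25-17:15 (invert busy blocks within the working day).
Arjun ∩ Jamal: 13:45-17:15.
Arjun ∩ Jamal ∩ Chen: 13:45-17:15.
Arjun ∩ Jamal ∩ Chen ∩ Sofia: 13:45-17:15.
Arjun ∩ Jamal ∩ Chen ∩ Sofia ∩ Tomás: 13:45-17:15.
Arjun ∩ Jamal ∩ Chen ∩ Sofia ∩ Tomás ∩ Ulla: 13:45-17:15.
Arjun ∩ Jamal ∩ Chen ∩ Sofia ∩ Tomás ∩ Ulla ∩ Beatriz: 13:45-17:15.
So the common availability across everyone is 13:45-17:15.

13:45-17:15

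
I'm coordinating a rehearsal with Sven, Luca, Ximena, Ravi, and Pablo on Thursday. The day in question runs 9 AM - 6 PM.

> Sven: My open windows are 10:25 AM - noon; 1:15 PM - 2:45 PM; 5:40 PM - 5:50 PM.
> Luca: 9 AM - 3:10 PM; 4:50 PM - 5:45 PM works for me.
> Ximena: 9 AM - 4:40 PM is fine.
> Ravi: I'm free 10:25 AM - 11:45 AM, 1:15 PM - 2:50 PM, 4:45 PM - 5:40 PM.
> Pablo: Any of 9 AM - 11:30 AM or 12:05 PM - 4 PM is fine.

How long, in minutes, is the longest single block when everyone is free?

90

Sven ∩ Luca: 10:25-12:00, 13:15-14:45, 17:40-17:45.
Sven ∩ Luca ∩ Ximena: 10:25-12:00, 13:15-14:45.
Sven ∩ Luca ∩ Ximena ∩ Ravi: 10:25-11:45, 13:15-14:45.
Sven ∩ Luca ∩ Ximena ∩ Ravi ∩ Pablo: 10:25-11:30, 13:15-14:45.
The longest is 13:15-14:45 at 90 minutes.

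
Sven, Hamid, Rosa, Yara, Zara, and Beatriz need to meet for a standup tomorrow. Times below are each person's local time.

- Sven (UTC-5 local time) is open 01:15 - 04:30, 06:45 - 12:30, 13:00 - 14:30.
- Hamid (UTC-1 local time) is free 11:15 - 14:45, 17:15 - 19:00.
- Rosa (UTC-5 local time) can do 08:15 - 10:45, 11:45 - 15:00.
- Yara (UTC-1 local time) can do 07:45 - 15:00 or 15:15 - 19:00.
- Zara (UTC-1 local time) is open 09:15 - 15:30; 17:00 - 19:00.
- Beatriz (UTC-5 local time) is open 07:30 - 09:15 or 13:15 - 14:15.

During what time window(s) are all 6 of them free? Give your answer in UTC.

Sven in UTC: 06:15-09:30, 11:45-17:30, 18:00-19:30 (add 5h to convert from UTC-5).
Hamid in UTC: 12:15-15:45, 18:15-20:00 (add 1h to convert from UTC-1).
Rosa in UTC: 13:15-15:45, 16:45-20:00 (add 5h to convert from UTC-5).
Yara in UTC: 08:45-16:00, 16:15-20:00 (add 1h to convert from UTC-1).
Zara in UTC: 10:15-16:30, 18:00-20:00 (add 1h to convert from UTC-1).
Beatriz in UTC: 12:30-14:15, 18:15-19:15 (add 5h to convert from UTC-5).
Sven ∩ Hamid: 12:15-15:45, 18:15-19:30.
Sven ∩ Hamid ∩ Rosa: 13:15-15:45, 18:15-19:30.
Sven ∩ Hamid ∩ Rosa ∩ Yara: 13:15-15:45, 18:15-19:30.
Sven ∩ Hamid ∩ Rosa ∩ Yara ∩ Zara: 13:15-15:45, 18:15-19:30.
Sven ∩ Hamid ∩ Rosa ∩ Yara ∩ Zara ∩ Beatriz: 13:15-14:15, 18:15-19:15.

13:15-14:15, 18:15-19:15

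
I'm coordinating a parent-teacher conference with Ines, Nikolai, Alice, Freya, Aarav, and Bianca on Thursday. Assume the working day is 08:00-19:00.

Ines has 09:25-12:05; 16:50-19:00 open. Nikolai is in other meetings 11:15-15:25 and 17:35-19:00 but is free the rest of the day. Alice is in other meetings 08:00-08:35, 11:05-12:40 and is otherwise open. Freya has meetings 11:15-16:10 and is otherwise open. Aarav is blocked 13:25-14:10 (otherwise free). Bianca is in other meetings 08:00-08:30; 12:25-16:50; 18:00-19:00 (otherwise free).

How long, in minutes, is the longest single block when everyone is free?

100

Ines free: 09:25-12:05, 16:50-19:00.
Nikolai free: 08:00-11:15, 15:25-17:35 (invert busy blocks within the working day).
Alice free: 08:35-11:05, 12:40-19:00 (invert busy blocks within the working day).
Freya free: 08:00-11:15, 16:10-19:00 (invert busy blocks within the working day).
Aarav free: 08:00-13:25, 14:10-19:00 (invert busy blocks within the working day).
Bianca free: 08:30-12:25, 16:50-18:00 (invert busy blocks within the working day).
Ines ∩ Nikolai: 09:25-11:15, 16:50-17:35.
Ines ∩ Nikolai ∩ Alice: 09:25-11:05, 16:50-17:35.
Ines ∩ Nikolai ∩ Alice ∩ Freya: 09:25-11:05, 16:50-17:35.
Ines ∩ Nikolai ∩ Alice ∩ Freya ∩ Aarav: 09:25-11:05, 16:50-17:35.
Ines ∩ Nikolai ∩ Alice ∩ Freya ∩ Aarav ∩ Bianca: 09:25-11:05, 16:50-17:35.
So the common availability across everyone is 09:25-11:05, 16:50-17:35.
The longest is 09:25-11:05 at 100 minutes.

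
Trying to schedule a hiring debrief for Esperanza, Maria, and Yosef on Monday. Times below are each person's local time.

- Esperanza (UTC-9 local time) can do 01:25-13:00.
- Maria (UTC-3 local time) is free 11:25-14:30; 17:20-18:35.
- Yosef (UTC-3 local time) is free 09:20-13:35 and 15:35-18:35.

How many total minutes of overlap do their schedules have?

205

Esperanza in UTC: 10:25-22:00 (add 9h to convert from UTC-9).
Maria in UTC: 14:25-17:30, 20:20-21:35 (add 3h to convert from UTC-3).
Yosef in UTC: 12:20-16:35, 18:35-21:35 (add 3h to convert from UTC-3).
Esperanza ∩ Maria: 14:25-17:30, 20:20-21:35.
Esperanza ∩ Maria ∩ Yosef: 14:25-16:35, 20:20-21:35.
Those are the intersection windows.
Summing the common windows: 130 + 75 = 205 minutes.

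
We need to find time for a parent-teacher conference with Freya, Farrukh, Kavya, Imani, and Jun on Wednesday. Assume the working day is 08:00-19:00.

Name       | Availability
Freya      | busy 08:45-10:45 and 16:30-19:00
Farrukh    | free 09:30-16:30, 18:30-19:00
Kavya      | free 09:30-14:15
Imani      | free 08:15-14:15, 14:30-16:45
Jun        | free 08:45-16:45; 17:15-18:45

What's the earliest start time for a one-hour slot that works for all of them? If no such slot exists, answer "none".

10:45

Freya free: 08:00-08:45, 10:45-16:30 (invert busy blocks within the working day).
Farrukh free: 09:30-16:30, 18:30-19:00.
Kavya free: 09:30-14:15.
Imani free: 08:15-14:15, 14:30-16:45.
Jun free: 08:45-16:45, 17:15-18:45.
Freya ∩ Farrukh: 10:45-16:30.
Freya ∩ Farrukh ∩ Kavya: 10:45-14:15.
Freya ∩ Farrukh ∩ Kavya ∩ Imani: 10:45-14:15.
Freya ∩ Farrukh ∩ Kavya ∩ Imani ∩ Jun: 10:45-14:15.
The first common window of at least 60 minutes is 10:45-14:15, so the earliest start is 10:45.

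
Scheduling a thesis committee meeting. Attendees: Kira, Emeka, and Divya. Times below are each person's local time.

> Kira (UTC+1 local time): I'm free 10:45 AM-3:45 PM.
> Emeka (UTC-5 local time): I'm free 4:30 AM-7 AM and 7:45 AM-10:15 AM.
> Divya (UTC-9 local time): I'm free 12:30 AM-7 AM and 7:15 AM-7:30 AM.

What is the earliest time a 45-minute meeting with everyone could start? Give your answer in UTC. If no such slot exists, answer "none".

09:45

Kira in UTC: 09:45-14:45 (subtract 1h to convert from UTC+1).
Emeka in UTC: 09:30-12:00, 12:45-15:15 (add 5h to convert from UTC-5).
Divya in UTC: 09:30-16:00, 16:15-16:30 (add 9h to convert from UTC-9).
Kira ∩ Emeka: 09:45-12:00, 12:45-14:45.
Kira ∩ Emeka ∩ Divya: 09:45-12:00, 12:45-14:45.
The first common window of at least 45 minutes is 09:45-12:00, so the earliest start is 09:45.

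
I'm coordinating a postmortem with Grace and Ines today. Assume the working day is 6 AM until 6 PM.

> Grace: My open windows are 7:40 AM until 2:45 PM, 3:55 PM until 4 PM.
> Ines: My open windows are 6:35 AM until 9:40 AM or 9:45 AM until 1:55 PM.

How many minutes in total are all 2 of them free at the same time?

370

Grace ∩ Ines: 07:40-09:40, 09:45-13:55.
Summing the common windows: 120 + 250 = 370 minutes.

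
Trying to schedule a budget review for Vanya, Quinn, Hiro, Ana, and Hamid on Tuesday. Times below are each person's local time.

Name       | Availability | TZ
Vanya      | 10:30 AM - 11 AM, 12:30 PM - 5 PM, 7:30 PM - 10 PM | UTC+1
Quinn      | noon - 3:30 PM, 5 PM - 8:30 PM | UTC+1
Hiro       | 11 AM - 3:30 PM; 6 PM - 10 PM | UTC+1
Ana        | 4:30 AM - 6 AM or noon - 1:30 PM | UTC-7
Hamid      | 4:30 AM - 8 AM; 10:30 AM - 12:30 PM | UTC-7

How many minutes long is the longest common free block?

90

Vanya in UTC: 09:30-10:00, 11:30-16:00, 18:30-21:00 (subtract 1h to convert from UTC+1).
Quinn in UTC: 11:00-14:30, 16:00-19:30 (subtract 1h to convert from UTC+1).
Hiro in UTC: 10:00-14:30, 17:00-21:00 (subtract 1h to convert from UTC+1).
Ana in UTC: 11:30-13:00, 19:00-20:30 (add 7h to convert from UTC-7).
Hamid in UTC: 11:30-15:00, 17:30-19:30 (add 7h to convert from UTC-7).
Vanya ∩ Quinn: 11:30-14:30, 18:30-19:30.
Vanya ∩ Quinn ∩ Hiro: 11:30-14:30, 18:30-19:30.
Vanya ∩ Quinn ∩ Hiro ∩ Ana: 11:30-13:00, 19:00-19:30.
Vanya ∩ Quinn ∩ Hiro ∩ Ana ∩ Hamid: 11:30-13:00, 19:00-19:30.
The longest is 11:30-13:00 at 90 minutes.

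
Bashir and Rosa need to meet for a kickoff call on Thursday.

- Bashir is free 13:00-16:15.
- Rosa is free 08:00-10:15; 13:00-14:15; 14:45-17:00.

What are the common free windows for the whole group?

13:00-14:15, 14:45-16:15

Bashir ∩ Rosa: 13:00-14:15, 14:45-16:15.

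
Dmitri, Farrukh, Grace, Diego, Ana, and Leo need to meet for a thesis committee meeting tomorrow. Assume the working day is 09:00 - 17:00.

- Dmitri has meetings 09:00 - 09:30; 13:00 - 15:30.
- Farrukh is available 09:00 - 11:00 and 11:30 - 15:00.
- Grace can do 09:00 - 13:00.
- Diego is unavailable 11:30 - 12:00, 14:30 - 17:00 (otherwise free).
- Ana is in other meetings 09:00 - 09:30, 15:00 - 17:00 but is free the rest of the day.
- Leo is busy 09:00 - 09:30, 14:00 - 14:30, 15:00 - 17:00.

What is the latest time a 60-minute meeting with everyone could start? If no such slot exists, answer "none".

Dmitri free: 09:30-13:00, 15:30-17:00 (invert busy blocks within the working day).
Farrukh free: 09:00-11:00, 11:30-15:00.
Grace free: 09:00-13:00.
Diego free: 09:00-11:30, 12:00-14:30 (invert busy blocks within the working day).
Ana free: 09:30-15:00 (invert busy blocks within the working day).
Leo free: 09:30-14:00, 14:30-15:00 (invert busy blocks within the working day).
Dmitri ∩ Farrukh: 09:30-11:00, 11:30-13:00.
Dmitri ∩ Farrukh ∩ Grace: 09:30-11:00, 11:30-13:00.
Dmitri ∩ Farrukh ∩ Grace ∩ Diego: 09:30-11:00, 12:00-13:00.
Dmitri ∩ Farrukh ∩ Grace ∩ Diego ∩ Ana: 09:30-11:00, 12:00-13:00.
Dmitri ∩ Farrukh ∩ Grace ∩ Diego ∩ Ana ∩ Leo: 09:30-11:00, 12:00-13:00.
The last common window of at least 60 minutes is 12:00-13:00; a 60-minute meeting can start as late as 12:00 and still end by 13:00.

12:00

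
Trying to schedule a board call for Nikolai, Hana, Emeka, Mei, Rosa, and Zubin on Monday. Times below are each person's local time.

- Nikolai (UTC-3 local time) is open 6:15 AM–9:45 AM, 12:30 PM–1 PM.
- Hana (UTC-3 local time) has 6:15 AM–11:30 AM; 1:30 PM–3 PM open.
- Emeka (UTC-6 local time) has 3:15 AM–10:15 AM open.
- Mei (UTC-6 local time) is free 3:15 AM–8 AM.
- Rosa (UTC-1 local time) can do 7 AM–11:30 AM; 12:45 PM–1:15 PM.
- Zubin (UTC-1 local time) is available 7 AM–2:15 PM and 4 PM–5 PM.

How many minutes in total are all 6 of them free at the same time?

195

Nikolai in UTC: 09:15-12:45, 15:30-16:00 (add 3h to convert from UTC-3).
Hana in UTC: 09:15-14:30, 16:30-18:00 (add 3h to convert from UTC-3).
Emeka in UTC: 09:15-16:15 (add 6h to convert from UTC-6).
Mei in UTC: 09:15-14:00 (add 6h to convert from UTC-6).
Rosa in UTC: 08:00-12:30, 13:45-14:15 (add 1h to convert from UTC-1).
Zubin in UTC: 08:00-15:15, 17:00-18:00 (add 1h to convert from UTC-1).
Nikolai ∩ Hana: 09:15-12:45.
Nikolai ∩ Hana ∩ Emeka: 09:15-12:45.
Nikolai ∩ Hana ∩ Emeka ∩ Mei: 09:15-12:45.
Nikolai ∩ Hana ∩ Emeka ∩ Mei ∩ Rosa: 09:15-12:30.
Nikolai ∩ Hana ∩ Emeka ∩ Mei ∩ Rosa ∩ Zubin: 09:15-12:30.
Those are the intersection windows.
That's a single block of 195 minutes.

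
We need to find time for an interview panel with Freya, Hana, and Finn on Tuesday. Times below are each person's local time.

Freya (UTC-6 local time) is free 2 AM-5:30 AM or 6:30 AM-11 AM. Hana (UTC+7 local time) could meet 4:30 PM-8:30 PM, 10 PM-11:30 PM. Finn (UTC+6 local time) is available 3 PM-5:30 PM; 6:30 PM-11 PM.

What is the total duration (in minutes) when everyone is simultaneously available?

270

Freya in UTC: 08:00-11:30, 12:30-17:00 (add 6h to convert from UTC-6).
Hana in UTC: 09:30-13:30, 15:00-16:30 (subtract 7h to convert from UTC+7).
Finn in UTC: 09:00-11:30, 12:30-17:00 (subtract 6h to convert from UTC+6).
Freya ∩ Hana: 09:30-11:30, 12:30-13:30, 15:00-16:30.
Freya ∩ Hana ∩ Finn: 09:30-11:30, 12:30-13:30, 15:00-16:30.
Those are the intersection windows.
Summing the common windows: 120 + 60 + 90 = 270 minutes.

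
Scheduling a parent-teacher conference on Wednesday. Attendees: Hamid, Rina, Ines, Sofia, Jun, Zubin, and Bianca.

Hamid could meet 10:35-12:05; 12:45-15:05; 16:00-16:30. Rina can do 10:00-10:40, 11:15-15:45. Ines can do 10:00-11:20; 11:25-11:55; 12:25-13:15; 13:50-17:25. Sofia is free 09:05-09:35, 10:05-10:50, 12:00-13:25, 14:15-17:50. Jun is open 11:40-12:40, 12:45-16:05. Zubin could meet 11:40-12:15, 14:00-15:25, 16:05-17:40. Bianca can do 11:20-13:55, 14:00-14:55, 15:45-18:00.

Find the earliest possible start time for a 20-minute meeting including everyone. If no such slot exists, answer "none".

Hamid ∩ Rina: 10:35-10:40, 11:15-12:05, 12:45-15:05.
Hamid ∩ Rina ∩ Ines: 10:35-10:40, 11:15-11:20, 11:25-11:55, 12:45-13:15, 13:50-15:05.
Hamid ∩ Rina ∩ Ines ∩ Sofia: 10:35-10:40, 12:45-13:15, 14:15-15:05.
Hamid ∩ Rina ∩ Ines ∩ Sofia ∩ Jun: 12:45-13:15, 14:15-15:05.
Hamid ∩ Rina ∩ Ines ∩ Sofia ∩ Jun ∩ Zubin: 14:15-15:05.
Hamid ∩ Rina ∩ Ines ∩ Sofia ∩ Jun ∩ Zubin ∩ Bianca: 14:15-14:55.
So the common availability across everyone is 14:15-14:55.
The first common window of at least 20 minutes is 14:15-14:55, so the earliest start is 14:15.

14:15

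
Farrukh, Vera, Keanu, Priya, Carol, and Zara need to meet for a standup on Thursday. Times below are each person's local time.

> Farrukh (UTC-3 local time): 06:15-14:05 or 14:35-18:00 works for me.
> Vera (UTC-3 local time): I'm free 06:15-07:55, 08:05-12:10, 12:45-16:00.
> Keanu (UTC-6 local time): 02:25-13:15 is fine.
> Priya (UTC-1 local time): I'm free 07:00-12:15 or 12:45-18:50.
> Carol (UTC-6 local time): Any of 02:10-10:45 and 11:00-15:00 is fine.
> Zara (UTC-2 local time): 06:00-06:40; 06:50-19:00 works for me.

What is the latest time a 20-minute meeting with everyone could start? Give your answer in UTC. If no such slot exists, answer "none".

18:40

Farrukh in UTC: 09:15-17:05, 17:35-21:00 (add 3h to convert from UTC-3).
Vera in UTC: 09:15-10:55, 11:05-15:10, 15:45-19:00 (add 3h to convert from UTC-3).
Keanu in UTC: 08:25-19:15 (add 6h to convert from UTC-6).
Priya in UTC: 08:00-13:15, 13:45-19:50 (add 1h to convert from UTC-1).
Carol in UTC: 08:10-16:45, 17:00-21:00 (add 6h to convert from UTC-6).
Zara in UTC: 08:00-08:40, 08:50-21:00 (add 2h to convert from UTC-2).
Farrukh ∩ Vera: 09:15-10:55, 11:05-15:10, 15:45-17:05, 17:35-19:00.
Farrukh ∩ Vera ∩ Keanu: 09:15-10:55, 11:05-15:10, 15:45-17:05, 17:35-19:00.
Farrukh ∩ Vera ∩ Keanu ∩ Priya: 09:15-10:55, 11:05-13:15, 13:45-15:10, 15:45-17:05, 17:35-19:00.
Farrukh ∩ Vera ∩ Keanu ∩ Priya ∩ Carol: 09:15-10:55, 11:05-13:15, 13:45-15:10, 15:45-16:45, 17:00-17:05, 17:35-19:00.
Farrukh ∩ Vera ∩ Keanu ∩ Priya ∩ Carol ∩ Zara: 09:15-10:55, 11:05-13:15, 13:45-15:10, 15:45-16:45, 17:00-17:05, 17:35-19:00.
Those are the intersection windows.
The last common window of at least 20 minutes is 17:35-19:00; a 20-minute meeting can start as late as 18:40 and still end by 19:00.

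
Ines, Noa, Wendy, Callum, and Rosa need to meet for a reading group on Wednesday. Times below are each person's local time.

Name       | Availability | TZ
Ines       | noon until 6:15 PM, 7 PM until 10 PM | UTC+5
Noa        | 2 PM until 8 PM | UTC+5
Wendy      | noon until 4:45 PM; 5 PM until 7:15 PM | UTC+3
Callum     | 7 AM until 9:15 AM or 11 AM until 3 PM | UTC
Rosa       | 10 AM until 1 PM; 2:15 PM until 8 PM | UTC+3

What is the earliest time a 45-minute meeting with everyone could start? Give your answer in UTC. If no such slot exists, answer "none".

11:15

Ines in UTC: 07:00-13:15, 14:00-17:00 (subtract 5h to convert from UTC+5).
Noa in UTC: 09:00-15:00 (subtract 5h to convert from UTC+5).
Wendy in UTC: 09:00-13:45, 14:00-16:15 (subtract 3h to convert from UTC+3).
Callum in UTC: 07:00-09:15, 11:00-15:00.
Rosa in UTC: 07:00-10:00, 11:15-17:00 (subtract 3h to convert from UTC+3).
Ines ∩ Noa: 09:00-13:15, 14:00-15:00.
Ines ∩ Noa ∩ Wendy: 09:00-13:15, 14:00-15:00.
Ines ∩ Noa ∩ Wendy ∩ Callum: 09:00-09:15, 11:00-13:15, 14:00-15:00.
Ines ∩ Noa ∩ Wendy ∩ Callum ∩ Rosa: 09:00-09:15, 11:15-13:15, 14:00-15:00.
Those are the intersection windows.
The first common window of at least 45 minutes is 11:15-13:15, so the earliest start is 11:15.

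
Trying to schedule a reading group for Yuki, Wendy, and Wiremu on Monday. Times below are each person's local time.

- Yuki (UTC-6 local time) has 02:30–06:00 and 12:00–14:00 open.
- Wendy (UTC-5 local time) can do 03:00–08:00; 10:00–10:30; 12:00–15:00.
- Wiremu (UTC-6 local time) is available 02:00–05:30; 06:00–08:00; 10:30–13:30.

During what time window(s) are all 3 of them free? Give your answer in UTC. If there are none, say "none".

08:30-11:30, 18:00-19:30

Yuki in UTC: 08:30-12:00, 18:00-20:00 (add 6h to convert from UTC-6).
Wendy in UTC: 08:00-13:00, 15:00-15:30, 17:00-20:00 (add 5h to convert from UTC-5).
Wiremu in UTC: 08:00-11:30, 12:00-14:00, 16:30-19:30 (add 6h to convert from UTC-6).
Yuki ∩ Wendy: 08:30-12:00, 18:00-20:00.
Yuki ∩ Wendy ∩ Wiremu: 08:30-11:30, 18:00-19:30.
So the common availability across everyone is 08:30-11:30, 18:00-19:30.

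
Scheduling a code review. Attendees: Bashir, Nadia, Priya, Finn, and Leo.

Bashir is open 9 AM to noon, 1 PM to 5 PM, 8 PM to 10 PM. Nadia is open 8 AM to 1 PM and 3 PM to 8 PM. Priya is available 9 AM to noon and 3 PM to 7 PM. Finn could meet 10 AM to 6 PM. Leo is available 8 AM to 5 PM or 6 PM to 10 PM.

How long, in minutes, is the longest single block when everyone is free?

Bashir ∩ Nadia: 09:00-12:00, 15:00-17:00.
Bashir ∩ Nadia ∩ Priya: 09:00-12:00, 15:00-17:00.
Bashir ∩ Nadia ∩ Priya ∩ Finn: 10:00-12:00, 15:00-17:00.
Bashir ∩ Nadia ∩ Priya ∩ Finn ∩ Leo: 10:00-12:00, 15:00-17:00.
The longest is 10:00-12:00 at 120 minutes.

120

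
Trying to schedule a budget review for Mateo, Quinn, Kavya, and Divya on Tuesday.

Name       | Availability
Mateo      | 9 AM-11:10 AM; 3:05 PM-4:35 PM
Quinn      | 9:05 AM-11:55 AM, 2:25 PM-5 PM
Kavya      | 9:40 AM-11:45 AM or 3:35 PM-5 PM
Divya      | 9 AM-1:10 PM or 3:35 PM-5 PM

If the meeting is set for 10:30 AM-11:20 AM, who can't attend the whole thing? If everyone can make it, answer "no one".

Mateo: not fully free for 10:30-11:20. Quinn: free for 10:30-11:20. Kavya: free for 10:30-11:20. Divya: free for 10:30-11:20.

Mateo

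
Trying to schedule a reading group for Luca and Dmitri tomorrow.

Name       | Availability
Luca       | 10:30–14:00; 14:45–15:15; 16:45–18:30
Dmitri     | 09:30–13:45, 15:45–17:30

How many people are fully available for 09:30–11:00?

Dmitri can make the full 09:30-11:00 slot — that's 1.

1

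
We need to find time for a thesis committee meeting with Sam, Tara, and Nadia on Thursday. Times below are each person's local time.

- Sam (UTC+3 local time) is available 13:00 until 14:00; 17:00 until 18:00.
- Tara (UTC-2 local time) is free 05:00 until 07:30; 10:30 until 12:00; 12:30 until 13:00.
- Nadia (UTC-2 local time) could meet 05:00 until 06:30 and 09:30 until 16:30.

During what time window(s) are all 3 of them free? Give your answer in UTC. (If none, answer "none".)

14:30-15:00

Sam in UTC: 10:00-11:00, 14:00-15:00 (subtract 3h to convert from UTC+3).
Tara in UTC: 07:00-09:30, 12:30-14:00, 14:30-15:00 (add 2h to convert from UTC-2).
Nadia in UTC: 07:00-08:30, 11:30-18:30 (add 2h to convert from UTC-2).
Sam ∩ Tara: 14:30-15:00.
Sam ∩ Tara ∩ Nadia: 14:30-15:00.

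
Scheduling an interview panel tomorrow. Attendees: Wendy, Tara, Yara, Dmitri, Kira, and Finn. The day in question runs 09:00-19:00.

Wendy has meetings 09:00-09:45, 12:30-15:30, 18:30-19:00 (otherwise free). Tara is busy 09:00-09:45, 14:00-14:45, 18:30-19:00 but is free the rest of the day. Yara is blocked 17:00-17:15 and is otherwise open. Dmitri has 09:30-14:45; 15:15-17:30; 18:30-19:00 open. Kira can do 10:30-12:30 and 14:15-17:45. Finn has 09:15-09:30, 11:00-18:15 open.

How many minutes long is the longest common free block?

Wendy free: 09:45-12:30, 15:30-18:30 (invert busy blocks within the working day).
Tara free: 09:45-14:00, 14:45-18:30 (invert busy blocks within the working day).
Yara free: 09:00-17:00, 17:15-19:00 (invert busy blocks within the working day).
Dmitri free: 09:30-14:45, 15:15-17:30, 18:30-19:00.
Kira free: 10:30-12:30, 14:15-17:45.
Finn free: 09:15-09:30, 11:00-18:15.
Wendy ∩ Tara: 09:45-12:30, 15:30-18:30.
Wendy ∩ Tara ∩ Yara: 09:45-12:30, 15:30-17:00, 17:15-18:30.
Wendy ∩ Tara ∩ Yara ∩ Dmitri: 09:45-12:30, 15:30-17:00, 17:15-17:30.
Wendy ∩ Tara ∩ Yara ∩ Dmitri ∩ Kira: 10:30-12:30, 15:30-17:00, 17:15-17:30.
Wendy ∩ Tara ∩ Yara ∩ Dmitri ∩ Kira ∩ Finn: 11:00-12:30, 15:30-17:00, 17:15-17:30.
The longest is 11:00-12:30 at 90 minutes.

90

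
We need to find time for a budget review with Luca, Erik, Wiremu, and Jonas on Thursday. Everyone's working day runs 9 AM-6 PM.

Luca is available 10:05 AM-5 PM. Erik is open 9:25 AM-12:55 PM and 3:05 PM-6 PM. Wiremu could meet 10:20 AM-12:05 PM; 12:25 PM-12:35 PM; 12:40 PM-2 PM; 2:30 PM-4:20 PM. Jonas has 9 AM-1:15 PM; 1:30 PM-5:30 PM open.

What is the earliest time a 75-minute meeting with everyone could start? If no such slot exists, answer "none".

Luca ∩ Erik: 10:05-12:55, 15:05-17:00.
Luca ∩ Erik ∩ Wiremu: 10:20-12:05, 12:25-12:35, 12:40-12:55, 15:05-16:20.
Luca ∩ Erik ∩ Wiremu ∩ Jonas: 10:20-12:05, 12:25-12:35, 12:40-12:55, 15:05-16:20.
The first common window of at least 75 minutes is 10:20-12:05, so the earliest start is 10:20.

10:20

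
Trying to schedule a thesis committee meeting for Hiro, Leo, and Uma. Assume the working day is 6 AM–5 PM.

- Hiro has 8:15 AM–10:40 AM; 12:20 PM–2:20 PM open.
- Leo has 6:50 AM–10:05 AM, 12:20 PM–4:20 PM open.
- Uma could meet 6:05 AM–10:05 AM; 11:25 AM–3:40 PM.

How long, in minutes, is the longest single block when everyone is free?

Hiro ∩ Leo: 08:15-10:05, 12:20-14:20.
Hiro ∩ Leo ∩ Uma: 08:15-10:05, 12:20-14:20.
So the common availability across everyone is 08:15-10:05, 12:20-14:20.
The longest is 12:20-14:20 at 120 minutes.

120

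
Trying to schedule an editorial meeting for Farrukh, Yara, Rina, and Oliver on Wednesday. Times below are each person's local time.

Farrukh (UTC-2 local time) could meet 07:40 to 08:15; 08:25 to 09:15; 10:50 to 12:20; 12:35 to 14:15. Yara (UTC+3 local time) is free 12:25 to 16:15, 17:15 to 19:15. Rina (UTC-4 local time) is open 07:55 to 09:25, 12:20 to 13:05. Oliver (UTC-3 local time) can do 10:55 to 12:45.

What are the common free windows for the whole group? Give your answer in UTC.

Farrukh in UTC: 09:40-10:15, 10:25-11:15, 12:50-14:20, 14:35-16:15 (add 2h to convert from UTC-2).
Yara in UTC: 09:25-13:15, 14:15-16:15 (subtract 3h to convert from UTC+3).
Rina in UTC: 11:55-13:25, 16:20-17:05 (add 4h to convert from UTC-4).
Oliver in UTC: 13:55-15:45 (add 3h to convert from UTC-3).
Farrukh ∩ Yara: 09:40-10:15, 10:25-11:15, 12:50-13:15, 14:15-14:20, 14:35-16:15.
Farrukh ∩ Yara ∩ Rina: 12:50-13:15.
Farrukh ∩ Yara ∩ Rina ∩ Oliver: ∅.
There is no time when everyone is free.

none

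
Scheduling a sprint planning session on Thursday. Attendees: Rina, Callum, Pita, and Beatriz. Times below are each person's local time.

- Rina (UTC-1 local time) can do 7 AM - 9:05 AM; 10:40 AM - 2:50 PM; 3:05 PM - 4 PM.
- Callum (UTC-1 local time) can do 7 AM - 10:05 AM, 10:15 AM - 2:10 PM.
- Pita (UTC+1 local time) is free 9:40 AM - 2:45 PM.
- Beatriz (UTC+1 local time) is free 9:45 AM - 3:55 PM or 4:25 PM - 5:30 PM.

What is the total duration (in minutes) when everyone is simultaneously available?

Rina in UTC: 08:00-10:05, 11:40-15:50, 16:05-17:00 (add 1h to convert from UTC-1).
Callum in UTC: 08:00-11:05, 11:15-15:10 (add 1h to convert from UTC-1).
Pita in UTC: 08:40-13:45 (subtract 1h to convert from UTC+1).
Beatriz in UTC: 08:45-14:55, 15:25-16:30 (subtract 1h to convert from UTC+1).
Rina ∩ Callum: 08:00-10:05, 11:40-15:10.
Rina ∩ Callum ∩ Pita: 08:40-10:05, 11:40-13:45.
Rina ∩ Callum ∩ Pita ∩ Beatriz: 08:45-10:05, 11:40-13:45.
Those are the intersection windows.
Summing the common windows: 80 + 125 = 205 minutes.

205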